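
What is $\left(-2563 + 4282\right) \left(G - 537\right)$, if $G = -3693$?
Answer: $-7271370$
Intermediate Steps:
$\left(-2563 + 4282\right) \left(G - 537\right) = \left(-2563 + 4282\right) \left(-3693 - 537\right) = 1719 \left(-4230\right) = -7271370$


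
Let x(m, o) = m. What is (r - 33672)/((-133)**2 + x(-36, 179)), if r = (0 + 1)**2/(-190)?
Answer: -6397681/3354070 ≈ -1.9074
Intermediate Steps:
r = -1/190 (r = 1**2*(-1/190) = 1*(-1/190) = -1/190 ≈ -0.0052632)
(r - 33672)/((-133)**2 + x(-36, 179)) = (-1/190 - 33672)/((-133)**2 - 36) = -6397681/(190*(17689 - 36)) = -6397681/190/17653 = -6397681/190*1/17653 = -6397681/3354070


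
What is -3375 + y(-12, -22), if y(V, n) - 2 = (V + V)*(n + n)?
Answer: -2317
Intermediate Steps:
y(V, n) = 2 + 4*V*n (y(V, n) = 2 + (V + V)*(n + n) = 2 + (2*V)*(2*n) = 2 + 4*V*n)
-3375 + y(-12, -22) = -3375 + (2 + 4*(-12)*(-22)) = -3375 + (2 + 1056) = -3375 + 1058 = -2317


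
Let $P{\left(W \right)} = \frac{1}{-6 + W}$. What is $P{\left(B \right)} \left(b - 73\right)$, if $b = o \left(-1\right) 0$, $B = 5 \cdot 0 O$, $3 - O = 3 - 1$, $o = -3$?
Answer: $\frac{73}{6} \approx 12.167$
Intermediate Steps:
$O = 1$ ($O = 3 - \left(3 - 1\right) = 3 - 2 = 1$)
$B = 0$ ($B = 5 \cdot 0 \cdot 1 = 0 \cdot 1 = 0$)
$b = 0$ ($b = \left(-3\right) \left(-1\right) 0 = 3 \cdot 0 = 0$)
$P{\left(B \right)} \left(b - 73\right) = \frac{0 - 73}{-6 + 0} = \frac{1}{-6} \left(-73\right) = \left(- \frac{1}{6}\right) \left(-73\right) = \frac{73}{6}$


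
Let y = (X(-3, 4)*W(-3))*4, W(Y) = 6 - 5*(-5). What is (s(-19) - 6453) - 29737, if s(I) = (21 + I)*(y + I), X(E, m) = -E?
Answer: -35484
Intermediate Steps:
W(Y) = 31 (W(Y) = 6 + 25 = 31)
y = 372 (y = (-1*(-3)*31)*4 = (3*31)*4 = 93*4 = 372)
s(I) = (21 + I)*(372 + I)
(s(-19) - 6453) - 29737 = ((7812 + (-19)**2 + 393*(-19)) - 6453) - 29737 = ((7812 + 361 - 7467) - 6453) - 29737 = (706 - 6453) - 29737 = -5747 - 29737 = -35484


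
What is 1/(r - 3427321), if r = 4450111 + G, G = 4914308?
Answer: 1/5937098 ≈ 1.6843e-7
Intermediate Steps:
r = 9364419 (r = 4450111 + 4914308 = 9364419)
1/(r - 3427321) = 1/(9364419 - 3427321) = 1/5937098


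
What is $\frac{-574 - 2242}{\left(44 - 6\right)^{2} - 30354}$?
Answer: $\frac{1408}{14455} \approx 0.097406$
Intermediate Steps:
$\frac{-574 - 2242}{\left(44 - 6\right)^{2} - 30354} = \frac{-574 - 2242}{38^{2} - 30354} = - \frac{2816}{1444 - 30354} = - \frac{2816}{-28910} = \left(-2816\right) \left(- \frac{1}{28910}\right) = \frac{1408}{14455}$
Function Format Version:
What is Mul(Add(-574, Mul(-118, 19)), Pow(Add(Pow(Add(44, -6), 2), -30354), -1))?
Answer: Rational(1408, 14455) ≈ 0.097406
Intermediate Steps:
Mul(Add(-574, Mul(-118, 19)), Pow(Add(Pow(Add(44, -6), 2), -30354), -1)) = Mul(Add(-574, -2242), Pow(Add(Pow(38, 2), -30354), -1)) = Mul(-2816, Pow(Add(1444, -30354), -1)) = Mul(-2816, Pow(-28910, -1)) = Mul(-2816, Rational(-1, 28910)) = Rational(1408, 14455)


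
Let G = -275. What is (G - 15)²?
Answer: 84100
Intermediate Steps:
(G - 15)² = (-275 - 15)² = (-290)² = 84100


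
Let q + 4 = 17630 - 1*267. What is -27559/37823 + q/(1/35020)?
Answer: 22993062356581/37823 ≈ 6.0791e+8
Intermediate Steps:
q = 17359 (q = -4 + (17630 - 1*267) = -4 + (17630 - 267) = -4 + 17363 = 17359)
-27559/37823 + q/(1/35020) = -27559/37823 + 17359/(1/35020) = -27559*1/37823 + 17359/(1/35020) = -27559/37823 + 17359*35020 = -27559/37823 + 607912180 = 22993062356581/37823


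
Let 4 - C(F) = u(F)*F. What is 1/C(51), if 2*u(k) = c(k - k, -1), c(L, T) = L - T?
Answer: -2/43 ≈ -0.046512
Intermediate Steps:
u(k) = ½ (u(k) = ((k - k) - 1*(-1))/2 = (0 + 1)/2 = (½)*1 = ½)
C(F) = 4 - F/2
1/C(51) = 1/(4 - ½*51) = 1/(4 - 51/2) = 1/(-43/2) = -2/43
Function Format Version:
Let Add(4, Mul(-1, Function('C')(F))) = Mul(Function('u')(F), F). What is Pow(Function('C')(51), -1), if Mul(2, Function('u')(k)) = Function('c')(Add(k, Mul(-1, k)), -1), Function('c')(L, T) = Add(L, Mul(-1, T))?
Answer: Rational(-2, 43) ≈ -0.046512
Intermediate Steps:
Function('u')(k) = Rational(1, 2) (Function('u')(k) = Mul(Rational(1, 2), Add(Add(k, Mul(-1, k)), Mul(-1, -1))) = Mul(Rational(1, 2), Add(0, 1)) = Mul(Rational(1, 2), 1) = Rational(1, 2))
Function('C')(F) = Add(4, Mul(Rational(-1, 2), F)) (Function('C')(F) = Add(4, Mul(-1, Mul(Rational(1, 2), F))) = Add(4, Mul(Rational(-1, 2), F)))
Pow(Function('C')(51), -1) = Pow(Add(4, Mul(Rational(-1, 2), 51)), -1) = Pow(Add(4, Rational(-51, 2)), -1) = Pow(Rational(-43, 2), -1) = Rational(-2, 43)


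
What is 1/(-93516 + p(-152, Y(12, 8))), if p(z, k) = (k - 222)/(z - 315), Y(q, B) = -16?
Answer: -467/43671734 ≈ -1.0693e-5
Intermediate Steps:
p(z, k) = (-222 + k)/(-315 + z)
1/(-93516 + p(-152, Y(12, 8))) = 1/(-93516 + (-222 - 16)/(-315 - 152)) = 1/(-93516 - 238/(-467)) = 1/(-93516 - 1/467*(-238)) = 1/(-93516 + 238/467) = 1/(-43671734/467) = -467/43671734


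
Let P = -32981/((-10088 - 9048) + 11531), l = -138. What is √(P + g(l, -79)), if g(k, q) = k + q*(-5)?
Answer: √9937330/195 ≈ 16.166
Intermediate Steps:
P = 2537/585 (P = -32981/(-19136 + 11531) = -32981/(-7605) = -32981*(-1/7605) = 2537/585 ≈ 4.3368)
g(k, q) = k - 5*q
√(P + g(l, -79)) = √(2537/585 + (-138 - 5*(-79))) = √(2537/585 + (-138 + 395)) = √(2537/585 + 257) = √(152882/585) = √9937330/195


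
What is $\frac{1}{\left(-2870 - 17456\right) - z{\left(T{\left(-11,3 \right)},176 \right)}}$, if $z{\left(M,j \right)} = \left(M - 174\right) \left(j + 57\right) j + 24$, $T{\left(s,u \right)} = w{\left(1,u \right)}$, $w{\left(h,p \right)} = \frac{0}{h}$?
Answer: $\frac{1}{7115042} \approx 1.4055 \cdot 10^{-7}$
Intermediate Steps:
$w{\left(h,p \right)} = 0$
$T{\left(s,u \right)} = 0$
$z{\left(M,j \right)} = 24 + j \left(-174 + M\right) \left(57 + j\right)$ ($z{\left(M,j \right)} = \left(-174 + M\right) \left(57 + j\right) j + 24 = j \left(-174 + M\right) \left(57 + j\right) + 24 = 24 + j \left(-174 + M\right) \left(57 + j\right)$)
$\frac{1}{\left(-2870 - 17456\right) - z{\left(T{\left(-11,3 \right)},176 \right)}} = \frac{1}{\left(-2870 - 17456\right) - \left(24 - 1745568 - 174 \cdot 176^{2} + 0 \cdot 176^{2} + 57 \cdot 0 \cdot 176\right)} = \frac{1}{\left(-2870 - 17456\right) - \left(24 - 1745568 - 5389824 + 0 \cdot 30976 + 0\right)} = \frac{1}{-20326 - \left(24 - 1745568 - 5389824 + 0 + 0\right)} = \frac{1}{-20326 - -7135368} = \frac{1}{-20326 + 7135368} = \frac{1}{7115042}$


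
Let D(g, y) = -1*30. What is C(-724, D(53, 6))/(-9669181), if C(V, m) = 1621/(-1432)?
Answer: 1621/13846267192 ≈ 1.1707e-7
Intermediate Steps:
D(g, y) = -30
C(V, m) = -1621/1432 (C(V, m) = 1621*(-1/1432) = -1621/1432)
C(-724, D(53, 6))/(-9669181) = -1621/1432/(-9669181) = -1621/1432*(-1/9669181) = 1621/13846267192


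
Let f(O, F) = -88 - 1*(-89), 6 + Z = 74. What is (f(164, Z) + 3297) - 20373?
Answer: -17075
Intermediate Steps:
Z = 68 (Z = -6 + 74 = 68)
f(O, F) = 1 (f(O, F) = -88 + 89 = 1)
(f(164, Z) + 3297) - 20373 = (1 + 3297) - 20373 = 3298 - 20373 = -17075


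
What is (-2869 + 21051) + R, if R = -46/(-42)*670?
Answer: 397232/21 ≈ 18916.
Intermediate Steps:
R = 15410/21 (R = -46*(-1/42)*670 = (23/21)*670 = 15410/21 ≈ 733.81)
(-2869 + 21051) + R = (-2869 + 21051) + 15410/21 = 18182 + 15410/21 = 397232/21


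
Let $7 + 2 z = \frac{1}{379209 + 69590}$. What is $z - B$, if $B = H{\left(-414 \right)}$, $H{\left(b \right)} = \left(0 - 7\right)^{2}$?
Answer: $- \frac{23561947}{448799} \approx -52.5$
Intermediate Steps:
$H{\left(b \right)} = 49$ ($H{\left(b \right)} = \left(-7\right)^{2} = 49$)
$z = - \frac{1570796}{448799}$ ($z = - \frac{7}{2} + \frac{1}{2 \left(379209 + 69590\right)} = - \frac{7}{2} + \frac{1}{2 \cdot 448799} = - \frac{7}{2} + \frac{1}{2} \cdot \frac{1}{448799} = - \frac{7}{2} + \frac{1}{897598} = - \frac{1570796}{448799} \approx -3.5$)
$B = 49$
$z - B = - \frac{1570796}{448799} - 49 = - \frac{23561947}{448799}$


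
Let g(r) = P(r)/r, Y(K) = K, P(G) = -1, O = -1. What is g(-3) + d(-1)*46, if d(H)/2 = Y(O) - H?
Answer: 1/3 ≈ 0.33333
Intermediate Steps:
g(r) = -1/r
d(H) = -2 - 2*H (d(H) = 2*(-1 - H) = -2 - 2*H)
g(-3) + d(-1)*46 = -1/(-3) + (-2 - 2*(-1))*46 = -1*(-1/3) + (-2 + 2)*46 = 1/3 + 0*46 = 1/3 + 0 = 1/3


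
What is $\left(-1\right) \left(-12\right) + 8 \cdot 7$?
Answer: $68$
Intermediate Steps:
$\left(-1\right) \left(-12\right) + 8 \cdot 7 = 12 + 56 = 68$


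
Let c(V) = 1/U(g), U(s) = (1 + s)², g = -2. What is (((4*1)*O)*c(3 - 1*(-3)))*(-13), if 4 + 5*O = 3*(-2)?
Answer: 104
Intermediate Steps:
O = -2 (O = -⅘ + (3*(-2))/5 = -⅘ + (⅕)*(-6) = -⅘ - 6/5 = -2)
c(V) = 1 (c(V) = 1/((1 - 2)²) = 1/((-1)²) = 1/1 = 1)
(((4*1)*O)*c(3 - 1*(-3)))*(-13) = (((4*1)*(-2))*1)*(-13) = ((4*(-2))*1)*(-13) = -8*1*(-13) = -8*(-13) = 104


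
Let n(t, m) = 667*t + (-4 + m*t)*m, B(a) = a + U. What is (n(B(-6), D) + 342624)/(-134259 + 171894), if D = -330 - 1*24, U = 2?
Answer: -159892/37635 ≈ -4.2485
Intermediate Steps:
D = -354 (D = -330 - 24 = -354)
B(a) = 2 + a (B(a) = a + 2 = 2 + a)
n(t, m) = 667*t + m*(-4 + m*t)
(n(B(-6), D) + 342624)/(-134259 + 171894) = ((-4*(-354) + 667*(2 - 6) + (2 - 6)*(-354)²) + 342624)/(-134259 + 171894) = ((1416 + 667*(-4) - 4*125316) + 342624)/37635 = ((1416 - 2668 - 501264) + 342624)*(1/37635) = (-502516 + 342624)*(1/37635) = -159892*1/37635 = -159892/37635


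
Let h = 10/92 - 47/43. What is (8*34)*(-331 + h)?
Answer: -89306440/989 ≈ -90300.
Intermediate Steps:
h = -1947/1978 (h = 10*(1/92) - 47*1/43 = 5/46 - 47/43 = -1947/1978 ≈ -0.98433)
(8*34)*(-331 + h) = (8*34)*(-331 - 1947/1978) = 272*(-656665/1978) = -89306440/989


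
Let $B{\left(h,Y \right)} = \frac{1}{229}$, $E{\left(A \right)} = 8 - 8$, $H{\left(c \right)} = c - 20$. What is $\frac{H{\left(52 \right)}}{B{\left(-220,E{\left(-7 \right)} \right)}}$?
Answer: $7328$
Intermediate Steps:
$H{\left(c \right)} = -20 + c$ ($H{\left(c \right)} = c - 20 = -20 + c$)
$E{\left(A \right)} = 0$ ($E{\left(A \right)} = 8 - 8 = 0$)
$B{\left(h,Y \right)} = \frac{1}{229}$
$\frac{H{\left(52 \right)}}{B{\left(-220,E{\left(-7 \right)} \right)}} = \left(-20 + 52\right) \frac{1}{\frac{1}{229}} = 32 \cdot 229 = 7328$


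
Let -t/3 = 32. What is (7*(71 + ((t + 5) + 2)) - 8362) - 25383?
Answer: -33871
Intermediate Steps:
t = -96 (t = -3*32 = -96)
(7*(71 + ((t + 5) + 2)) - 8362) - 25383 = (7*(71 + ((-96 + 5) + 2)) - 8362) - 25383 = (7*(71 + (-91 + 2)) - 8362) - 25383 = (7*(71 - 89) - 8362) - 25383 = (7*(-18) - 8362) - 25383 = (-126 - 8362) - 25383 = -8488 - 25383 = -33871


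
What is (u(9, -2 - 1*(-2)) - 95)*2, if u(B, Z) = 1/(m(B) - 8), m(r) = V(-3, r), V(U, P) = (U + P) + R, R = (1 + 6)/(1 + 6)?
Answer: -192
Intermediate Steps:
R = 1 (R = 7/7 = 7*(⅐) = 1)
V(U, P) = 1 + P + U (V(U, P) = (U + P) + 1 = (P + U) + 1 = 1 + P + U)
m(r) = -2 + r (m(r) = 1 + r - 3 = -2 + r)
u(B, Z) = 1/(-10 + B) (u(B, Z) = 1/((-2 + B) - 8) = 1/(-10 + B))
(u(9, -2 - 1*(-2)) - 95)*2 = (1/(-10 + 9) - 95)*2 = (1/(-1) - 95)*2 = (-1 - 95)*2 = -96*2 = -192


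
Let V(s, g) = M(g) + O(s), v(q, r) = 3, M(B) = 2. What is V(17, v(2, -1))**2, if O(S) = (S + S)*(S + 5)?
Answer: 562500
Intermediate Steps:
O(S) = 2*S*(5 + S) (O(S) = (2*S)*(5 + S) = 2*S*(5 + S))
V(s, g) = 2 + 2*s*(5 + s)
V(17, v(2, -1))**2 = (2 + 2*17*(5 + 17))**2 = (2 + 2*17*22)**2 = (2 + 748)**2 = 750**2 = 562500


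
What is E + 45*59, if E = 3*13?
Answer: 2694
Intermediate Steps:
E = 39
E + 45*59 = 39 + 45*59 = 39 + 2655 = 2694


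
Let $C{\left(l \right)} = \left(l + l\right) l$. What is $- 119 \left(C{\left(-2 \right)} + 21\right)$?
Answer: $-3451$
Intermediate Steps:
$C{\left(l \right)} = 2 l^{2}$ ($C{\left(l \right)} = 2 l l = 2 l^{2}$)
$- 119 \left(C{\left(-2 \right)} + 21\right) = - 119 \left(2 \left(-2\right)^{2} + 21\right) = - 119 \left(2 \cdot 4 + 21\right) = - 119 \left(8 + 21\right) = \left(-119\right) 29 = -3451$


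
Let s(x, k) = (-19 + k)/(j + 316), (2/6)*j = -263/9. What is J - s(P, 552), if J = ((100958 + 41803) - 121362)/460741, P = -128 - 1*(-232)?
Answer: -722066544/315607585 ≈ -2.2879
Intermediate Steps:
P = 104 (P = -128 + 232 = 104)
j = -263/3 (j = 3*(-263/9) = -263/3 ≈ -87.667)
J = 21399/460741 (J = (142761 - 121362)*(1/460741) = 21399*(1/460741) = 21399/460741 ≈ 0.046445)
s(x, k) = -57/685 + 3*k/685 (s(x, k) = (-19 + k)/(-263/3 + 316) = (-19 + k)/(685/3) = (-19 + k)*(3/685) = -57/685 + 3*k/685)
J - s(P, 552) = 21399/460741 - (-57/685 + (3/685)*552) = 21399/460741 - (-57/685 + 1656/685) = 21399/460741 - 1*1599/685 = 21399/460741 - 1599/685 = -722066544/315607585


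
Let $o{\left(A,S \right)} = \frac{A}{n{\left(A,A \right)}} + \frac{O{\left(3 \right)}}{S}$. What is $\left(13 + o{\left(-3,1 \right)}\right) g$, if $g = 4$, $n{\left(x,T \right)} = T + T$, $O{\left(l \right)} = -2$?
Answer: $46$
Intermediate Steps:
$n{\left(x,T \right)} = 2 T$
$o{\left(A,S \right)} = \frac{1}{2} - \frac{2}{S}$ ($o{\left(A,S \right)} = \frac{A}{2 A} - \frac{2}{S} = A \frac{1}{2 A} - \frac{2}{S} = \frac{1}{2} - \frac{2}{S}$)
$\left(13 + o{\left(-3,1 \right)}\right) g = \left(13 + \frac{-4 + 1}{2 \cdot 1}\right) 4 = \left(13 + \frac{1}{2} \cdot 1 \left(-3\right)\right) 4 = \left(13 - \frac{3}{2}\right) 4 = \frac{23}{2} \cdot 4 = 46$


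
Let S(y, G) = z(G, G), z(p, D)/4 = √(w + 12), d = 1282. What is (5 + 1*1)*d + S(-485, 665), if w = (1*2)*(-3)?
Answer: 7692 + 4*√6 ≈ 7701.8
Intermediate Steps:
w = -6 (w = 2*(-3) = -6)
z(p, D) = 4*√6 (z(p, D) = 4*√(-6 + 12) = 4*√6)
S(y, G) = 4*√6
(5 + 1*1)*d + S(-485, 665) = (5 + 1*1)*1282 + 4*√6 = (5 + 1)*1282 + 4*√6 = 6*1282 + 4*√6 = 7692 + 4*√6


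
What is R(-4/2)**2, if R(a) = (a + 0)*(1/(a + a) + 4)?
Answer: 225/4 ≈ 56.250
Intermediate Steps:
R(a) = a*(4 + 1/(2*a)) (R(a) = a*(1/(2*a) + 4) = a*(4 + 1/(2*a)))
R(-4/2)**2 = (1/2 + 4*(-4/2))**2 = (1/2 + 4*(-4*1/2))**2 = (1/2 + 4*(-2))**2 = (1/2 - 8)**2 = (-15/2)**2 = 225/4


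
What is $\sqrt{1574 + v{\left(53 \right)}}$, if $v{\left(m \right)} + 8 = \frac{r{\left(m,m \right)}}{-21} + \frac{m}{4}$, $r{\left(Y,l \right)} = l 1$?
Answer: $\frac{\sqrt{2781345}}{42} \approx 39.708$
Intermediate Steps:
$r{\left(Y,l \right)} = l$
$v{\left(m \right)} = -8 + \frac{17 m}{84}$ ($v{\left(m \right)} = -8 + \left(\frac{m}{-21} + \frac{m}{4}\right) = -8 + \left(m \left(- \frac{1}{21}\right) + m \frac{1}{4}\right) = -8 + \left(- \frac{m}{21} + \frac{m}{4}\right) = -8 + \frac{17 m}{84}$)
$\sqrt{1574 + v{\left(53 \right)}} = \sqrt{1574 + \left(-8 + \frac{17}{84} \cdot 53\right)} = \sqrt{1574 + \left(-8 + \frac{901}{84}\right)} = \sqrt{1574 + \frac{229}{84}} = \sqrt{\frac{132445}{84}} = \frac{\sqrt{2781345}}{42}$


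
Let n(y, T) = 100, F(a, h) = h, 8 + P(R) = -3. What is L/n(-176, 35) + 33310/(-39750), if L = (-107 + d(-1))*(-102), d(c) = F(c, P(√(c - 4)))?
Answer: 19004/159 ≈ 119.52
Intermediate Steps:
P(R) = -11 (P(R) = -8 - 3 = -11)
d(c) = -11
L = 12036 (L = (-107 - 11)*(-102) = -118*(-102) = 12036)
L/n(-176, 35) + 33310/(-39750) = 12036/100 + 33310/(-39750) = 12036*(1/100) + 33310*(-1/39750) = 3009/25 - 3331/3975 = 19004/159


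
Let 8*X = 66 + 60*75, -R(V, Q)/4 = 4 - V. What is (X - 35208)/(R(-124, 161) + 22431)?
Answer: -138549/87676 ≈ -1.5802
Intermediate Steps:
R(V, Q) = -16 + 4*V (R(V, Q) = -4*(4 - V) = -16 + 4*V)
X = 2283/4 (X = (66 + 60*75)/8 = (66 + 4500)/8 = (⅛)*4566 = 2283/4 ≈ 570.75)
(X - 35208)/(R(-124, 161) + 22431) = (2283/4 - 35208)/((-16 + 4*(-124)) + 22431) = -138549/(4*((-16 - 496) + 22431)) = -138549/(4*(-512 + 22431)) = -138549/4/21919 = -138549/4*1/21919 = -138549/87676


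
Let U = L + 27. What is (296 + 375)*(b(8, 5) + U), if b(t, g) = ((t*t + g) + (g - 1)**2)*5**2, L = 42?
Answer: 1472174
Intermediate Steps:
U = 69 (U = 42 + 27 = 69)
b(t, g) = 25*g + 25*t**2 + 25*(-1 + g)**2 (b(t, g) = ((t**2 + g) + (-1 + g)**2)*25 = ((g + t**2) + (-1 + g)**2)*25 = (g + t**2 + (-1 + g)**2)*25 = 25*g + 25*t**2 + 25*(-1 + g)**2)
(296 + 375)*(b(8, 5) + U) = (296 + 375)*((25*5 + 25*8**2 + 25*(-1 + 5)**2) + 69) = 671*((125 + 25*64 + 25*4**2) + 69) = 671*((125 + 1600 + 25*16) + 69) = 671*((125 + 1600 + 400) + 69) = 671*(2125 + 69) = 671*2194 = 1472174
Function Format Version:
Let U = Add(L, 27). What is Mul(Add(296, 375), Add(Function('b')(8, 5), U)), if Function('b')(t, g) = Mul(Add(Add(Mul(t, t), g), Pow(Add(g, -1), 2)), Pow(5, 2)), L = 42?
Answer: 1472174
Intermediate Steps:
U = 69 (U = Add(42, 27) = 69)
Function('b')(t, g) = Add(Mul(25, g), Mul(25, Pow(t, 2)), Mul(25, Pow(Add(-1, g), 2))) (Function('b')(t, g) = Mul(Add(Add(Pow(t, 2), g), Pow(Add(-1, g), 2)), 25) = Mul(Add(Add(g, Pow(t, 2)), Pow(Add(-1, g), 2)), 25) = Mul(Add(g, Pow(t, 2), Pow(Add(-1, g), 2)), 25) = Add(Mul(25, g), Mul(25, Pow(t, 2)), Mul(25, Pow(Add(-1, g), 2))))
Mul(Add(296, 375), Add(Function('b')(8, 5), U)) = Mul(Add(296, 375), Add(Add(Mul(25, 5), Mul(25, Pow(8, 2)), Mul(25, Pow(Add(-1, 5), 2))), 69)) = Mul(671, Add(Add(125, Mul(25, 64), Mul(25, Pow(4, 2))), 69)) = Mul(671, Add(Add(125, 1600, Mul(25, 16)), 69)) = Mul(671, Add(Add(125, 1600, 400), 69)) = Mul(671, Add(2125, 69)) = Mul(671, 2194) = 1472174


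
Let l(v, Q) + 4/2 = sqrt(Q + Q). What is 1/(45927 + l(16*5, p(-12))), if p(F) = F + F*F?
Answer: 4175/191736851 - 2*sqrt(66)/2109105361 ≈ 2.1767e-5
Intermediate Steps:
p(F) = F + F**2
l(v, Q) = -2 + sqrt(2)*sqrt(Q) (l(v, Q) = -2 + sqrt(Q + Q) = -2 + sqrt(2*Q) = -2 + sqrt(2)*sqrt(Q))
1/(45927 + l(16*5, p(-12))) = 1/(45927 + (-2 + sqrt(2)*sqrt(-12*(1 - 12)))) = 1/(45927 + (-2 + sqrt(2)*sqrt(-12*(-11)))) = 1/(45927 + (-2 + sqrt(2)*sqrt(132))) = 1/(45927 + (-2 + sqrt(2)*(2*sqrt(33)))) = 1/(45927 + (-2 + 2*sqrt(66))) = 1/(45925 + 2*sqrt(66))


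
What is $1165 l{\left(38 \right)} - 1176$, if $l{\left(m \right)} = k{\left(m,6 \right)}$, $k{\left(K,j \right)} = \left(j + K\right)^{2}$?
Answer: $2254264$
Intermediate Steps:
$k{\left(K,j \right)} = \left(K + j\right)^{2}$
$l{\left(m \right)} = \left(6 + m\right)^{2}$ ($l{\left(m \right)} = \left(m + 6\right)^{2} = \left(6 + m\right)^{2}$)
$1165 l{\left(38 \right)} - 1176 = 1165 \left(6 + 38\right)^{2} - 1176 = 1165 \cdot 44^{2} - 1176 = 1165 \cdot 1936 - 1176 = 2255440 - 1176 = 2254264$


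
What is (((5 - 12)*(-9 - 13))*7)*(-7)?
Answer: -7546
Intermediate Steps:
(((5 - 12)*(-9 - 13))*7)*(-7) = (-7*(-22)*7)*(-7) = (154*7)*(-7) = 1078*(-7) = -7546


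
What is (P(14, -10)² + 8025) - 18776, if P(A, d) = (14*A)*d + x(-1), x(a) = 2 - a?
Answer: 3819098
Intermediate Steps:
P(A, d) = 3 + 14*A*d (P(A, d) = (14*A)*d + (2 - 1*(-1)) = 14*A*d + (2 + 1) = 14*A*d + 3 = 3 + 14*A*d)
(P(14, -10)² + 8025) - 18776 = ((3 + 14*14*(-10))² + 8025) - 18776 = ((3 - 1960)² + 8025) - 18776 = ((-1957)² + 8025) - 18776 = (3829849 + 8025) - 18776 = 3837874 - 18776 = 3819098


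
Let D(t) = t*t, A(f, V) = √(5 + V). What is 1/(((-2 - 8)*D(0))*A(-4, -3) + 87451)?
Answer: 1/87451 ≈ 1.1435e-5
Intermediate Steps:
D(t) = t²
1/(((-2 - 8)*D(0))*A(-4, -3) + 87451) = 1/(((-2 - 8)*0²)*√(5 - 3) + 87451) = 1/((-10*0)*√2 + 87451) = 1/(0*√2 + 87451) = 1/(0 + 87451) = 1/87451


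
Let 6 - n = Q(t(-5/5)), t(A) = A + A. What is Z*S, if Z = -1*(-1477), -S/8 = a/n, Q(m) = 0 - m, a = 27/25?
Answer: -79758/25 ≈ -3190.3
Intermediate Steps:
t(A) = 2*A
a = 27/25 (a = 27*(1/25) = 27/25 ≈ 1.0800)
Q(m) = -m
n = 4 (n = 6 - (-1)*2*(-5/5) = 6 - (-1)*2*(-5*1/5) = 6 - (-1)*2*(-1) = 6 - (-1)*(-2) = 6 - 1*2 = 6 - 2 = 4)
S = -54/25 (S = -216/(25*4) = -8*27/100 = -54/25 ≈ -2.1600)
Z = 1477
Z*S = 1477*(-54/25) = -79758/25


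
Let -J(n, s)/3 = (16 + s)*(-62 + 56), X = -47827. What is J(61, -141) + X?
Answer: -50077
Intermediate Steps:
J(n, s) = 288 + 18*s (J(n, s) = -3*(16 + s)*(-62 + 56) = -3*(16 + s)*(-6) = -3*(-96 - 6*s) = 288 + 18*s)
J(61, -141) + X = (288 + 18*(-141)) - 47827 = (288 - 2538) - 47827 = -2250 - 47827 = -50077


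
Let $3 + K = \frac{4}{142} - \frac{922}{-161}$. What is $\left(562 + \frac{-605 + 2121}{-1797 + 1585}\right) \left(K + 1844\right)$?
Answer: $\frac{88684181255}{86549} \approx 1.0247 \cdot 10^{6}$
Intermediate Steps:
$K = \frac{31491}{11431}$ ($K = -3 + \left(\frac{4}{142} - \frac{922}{-161}\right) = -3 + \left(4 \cdot \frac{1}{142} - - \frac{922}{161}\right) = -3 + \left(\frac{2}{71} + \frac{922}{161}\right) = -3 + \frac{65784}{11431} = \frac{31491}{11431} \approx 2.7549$)
$\left(562 + \frac{-605 + 2121}{-1797 + 1585}\right) \left(K + 1844\right) = \left(562 + \frac{-605 + 2121}{-1797 + 1585}\right) \left(\frac{31491}{11431} + 1844\right) = \left(562 + \frac{1516}{-212}\right) \frac{21110255}{11431} = \left(562 + 1516 \left(- \frac{1}{212}\right)\right) \frac{21110255}{11431} = \left(562 - \frac{379}{53}\right) \frac{21110255}{11431} = \frac{29407}{53} \cdot \frac{21110255}{11431} = \frac{88684181255}{86549}$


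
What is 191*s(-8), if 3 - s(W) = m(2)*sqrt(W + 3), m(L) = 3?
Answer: 573 - 573*I*sqrt(5) ≈ 573.0 - 1281.3*I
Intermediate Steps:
s(W) = 3 - 3*sqrt(3 + W) (s(W) = 3 - 3*sqrt(W + 3) = 3 - 3*sqrt(3 + W))
191*s(-8) = 191*(3 - 3*sqrt(3 - 8)) = 191*(3 - 3*I*sqrt(5)) = 573 - 573*I*sqrt(5)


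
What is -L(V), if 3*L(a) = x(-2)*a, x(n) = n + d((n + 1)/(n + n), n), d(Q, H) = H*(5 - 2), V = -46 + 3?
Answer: -344/3 ≈ -114.67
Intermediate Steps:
V = -43
d(Q, H) = 3*H (d(Q, H) = H*3 = 3*H)
x(n) = 4*n (x(n) = n + 3*n = 4*n)
L(a) = -8*a/3 (L(a) = ((4*(-2))*a)/3 = (-8*a)/3 = -8*a/3)
-L(V) = -(-8)*(-43)/3 = -1*344/3 = -344/3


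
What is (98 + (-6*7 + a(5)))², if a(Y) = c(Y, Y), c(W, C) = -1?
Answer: 3025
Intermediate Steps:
a(Y) = -1
(98 + (-6*7 + a(5)))² = (98 + (-6*7 - 1))² = (98 + (-42 - 1))² = (98 - 43)² = 55² = 3025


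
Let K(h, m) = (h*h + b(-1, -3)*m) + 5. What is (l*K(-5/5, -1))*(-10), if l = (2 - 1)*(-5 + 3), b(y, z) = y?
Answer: 140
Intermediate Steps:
l = -2 (l = 1*(-2) = -2)
K(h, m) = 5 + h**2 - m (K(h, m) = (h*h - m) + 5 = (h**2 - m) + 5 = 5 + h**2 - m)
(l*K(-5/5, -1))*(-10) = -2*(5 + (-5/5)**2 - 1*(-1))*(-10) = -2*(5 + (-5*1/5)**2 + 1)*(-10) = -2*(5 + (-1)**2 + 1)*(-10) = -2*(5 + 1 + 1)*(-10) = -2*7*(-10) = -14*(-10) = 140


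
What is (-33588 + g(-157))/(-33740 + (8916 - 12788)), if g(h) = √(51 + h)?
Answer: 8397/9403 - I*√106/37612 ≈ 0.89301 - 0.00027373*I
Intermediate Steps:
(-33588 + g(-157))/(-33740 + (8916 - 12788)) = (-33588 + √(51 - 157))/(-33740 + (8916 - 12788)) = (-33588 + √(-106))/(-33740 - 3872) = (-33588 + I*√106)/(-37612) = (-33588 + I*√106)*(-1/37612) = 8397/9403 - I*√106/37612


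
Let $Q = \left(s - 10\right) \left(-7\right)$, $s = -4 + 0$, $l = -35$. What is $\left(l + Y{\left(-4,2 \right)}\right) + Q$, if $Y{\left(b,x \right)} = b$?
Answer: $59$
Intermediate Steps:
$s = -4$
$Q = 98$ ($Q = \left(-4 - 10\right) \left(-7\right) = \left(-14\right) \left(-7\right) = 98$)
$\left(l + Y{\left(-4,2 \right)}\right) + Q = \left(-35 - 4\right) + 98 = -39 + 98 = 59$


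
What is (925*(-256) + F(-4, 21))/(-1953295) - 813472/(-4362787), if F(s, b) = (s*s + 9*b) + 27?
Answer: 238276962296/774710003015 ≈ 0.30757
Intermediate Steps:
F(s, b) = 27 + s**2 + 9*b (F(s, b) = (s**2 + 9*b) + 27 = 27 + s**2 + 9*b)
(925*(-256) + F(-4, 21))/(-1953295) - 813472/(-4362787) = (925*(-256) + (27 + (-4)**2 + 9*21))/(-1953295) - 813472/(-4362787) = (-236800 + (27 + 16 + 189))*(-1/1953295) - 813472*(-1/4362787) = (-236800 + 232)*(-1/1953295) + 73952/396617 = -236568*(-1/1953295) + 73952/396617 = 236568/1953295 + 73952/396617 = 238276962296/774710003015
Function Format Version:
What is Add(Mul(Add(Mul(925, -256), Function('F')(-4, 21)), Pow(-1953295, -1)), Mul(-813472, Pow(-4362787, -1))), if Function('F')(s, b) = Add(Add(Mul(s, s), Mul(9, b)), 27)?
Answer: Rational(238276962296, 774710003015) ≈ 0.30757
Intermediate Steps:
Function('F')(s, b) = Add(27, Pow(s, 2), Mul(9, b)) (Function('F')(s, b) = Add(Add(Pow(s, 2), Mul(9, b)), 27) = Add(27, Pow(s, 2), Mul(9, b)))
Add(Mul(Add(Mul(925, -256), Function('F')(-4, 21)), Pow(-1953295, -1)), Mul(-813472, Pow(-4362787, -1))) = Add(Mul(Add(Mul(925, -256), Add(27, Pow(-4, 2), Mul(9, 21))), Pow(-1953295, -1)), Mul(-813472, Pow(-4362787, -1))) = Add(Mul(Add(-236800, Add(27, 16, 189)), Rational(-1, 1953295)), Mul(-813472, Rational(-1, 4362787))) = Add(Mul(Add(-236800, 232), Rational(-1, 1953295)), Rational(73952, 396617)) = Add(Mul(-236568, Rational(-1, 1953295)), Rational(73952, 396617)) = Add(Rational(236568, 1953295), Rational(73952, 396617)) = Rational(238276962296, 774710003015)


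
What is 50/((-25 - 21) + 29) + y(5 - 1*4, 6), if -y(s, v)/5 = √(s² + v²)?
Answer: -50/17 - 5*√37 ≈ -33.355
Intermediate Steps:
y(s, v) = -5*√(s² + v²)
50/((-25 - 21) + 29) + y(5 - 1*4, 6) = 50/((-25 - 21) + 29) - 5*√((5 - 1*4)² + 6²) = 50/(-46 + 29) - 5*√((5 - 4)² + 36) = 50/(-17) - 5*√(1² + 36) = 50*(-1/17) - 5*√(1 + 36) = -50/17 - 5*√37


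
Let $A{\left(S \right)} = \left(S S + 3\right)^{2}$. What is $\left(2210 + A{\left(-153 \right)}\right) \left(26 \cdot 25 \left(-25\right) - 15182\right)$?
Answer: $-17228632122128$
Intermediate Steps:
$A{\left(S \right)} = \left(3 + S^{2}\right)^{2}$ ($A{\left(S \right)} = \left(S^{2} + 3\right)^{2} = \left(3 + S^{2}\right)^{2}$)
$\left(2210 + A{\left(-153 \right)}\right) \left(26 \cdot 25 \left(-25\right) - 15182\right) = \left(2210 + \left(3 + \left(-153\right)^{2}\right)^{2}\right) \left(26 \cdot 25 \left(-25\right) - 15182\right) = \left(2210 + \left(3 + 23409\right)^{2}\right) \left(650 \left(-25\right) - 15182\right) = \left(2210 + 23412^{2}\right) \left(-16250 - 15182\right) = \left(2210 + 548121744\right) \left(-31432\right) = 548123954 \left(-31432\right) = -17228632122128$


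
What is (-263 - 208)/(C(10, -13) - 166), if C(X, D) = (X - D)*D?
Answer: 157/155 ≈ 1.0129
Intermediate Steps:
C(X, D) = D*(X - D)
(-263 - 208)/(C(10, -13) - 166) = (-263 - 208)/(-13*(10 - 1*(-13)) - 166) = -471/(-13*(10 + 13) - 166) = -471/(-13*23 - 166) = -471/(-299 - 166) = -471/(-465) = -471*(-1/465) = 157/155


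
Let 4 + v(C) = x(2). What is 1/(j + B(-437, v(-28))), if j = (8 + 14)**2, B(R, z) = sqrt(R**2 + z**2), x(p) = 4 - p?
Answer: 484/43283 - sqrt(190973)/43283 ≈ 0.0010858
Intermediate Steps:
v(C) = -2 (v(C) = -4 + (4 - 1*2) = -4 + (4 - 2) = -4 + 2 = -2)
j = 484 (j = 22**2 = 484)
1/(j + B(-437, v(-28))) = 1/(484 + sqrt((-437)**2 + (-2)**2)) = 1/(484 + sqrt(190969 + 4)) = 1/(484 + sqrt(190973))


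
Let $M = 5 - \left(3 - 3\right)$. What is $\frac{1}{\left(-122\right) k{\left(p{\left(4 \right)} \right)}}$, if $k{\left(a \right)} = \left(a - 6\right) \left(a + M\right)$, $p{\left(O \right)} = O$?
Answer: $\frac{1}{2196} \approx 0.00045537$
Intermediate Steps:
$M = 5$ ($M = 5 - 0 = 5 + 0 = 5$)
$k{\left(a \right)} = \left(-6 + a\right) \left(5 + a\right)$ ($k{\left(a \right)} = \left(a - 6\right) \left(a + 5\right) = \left(-6 + a\right) \left(5 + a\right)$)
$\frac{1}{\left(-122\right) k{\left(p{\left(4 \right)} \right)}} = \frac{1}{\left(-122\right) \left(-30 + 4^{2} - 4\right)} = \frac{1}{\left(-122\right) \left(-30 + 16 - 4\right)} = \frac{1}{\left(-122\right) \left(-18\right)} = \frac{1}{2196}$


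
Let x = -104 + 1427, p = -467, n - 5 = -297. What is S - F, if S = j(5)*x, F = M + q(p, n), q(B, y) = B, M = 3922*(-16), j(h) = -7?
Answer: 53958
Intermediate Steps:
n = -292 (n = 5 - 297 = -292)
M = -62752
x = 1323
F = -63219 (F = -62752 - 467 = -63219)
S = -9261 (S = -7*1323 = -9261)
S - F = -9261 - 1*(-63219) = -9261 + 63219 = 53958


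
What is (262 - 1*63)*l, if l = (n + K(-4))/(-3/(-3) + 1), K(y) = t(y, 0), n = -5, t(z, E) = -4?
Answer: -1791/2 ≈ -895.50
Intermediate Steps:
K(y) = -4
l = -9/2 (l = (-5 - 4)/(-3/(-3) + 1) = -9/(-3*(-1/3) + 1) = -9/(1 + 1) = -9/2 ≈ -4.5000)
(262 - 1*63)*l = (262 - 1*63)*(-9/2) = (262 - 63)*(-9/2) = 199*(-9/2) = -1791/2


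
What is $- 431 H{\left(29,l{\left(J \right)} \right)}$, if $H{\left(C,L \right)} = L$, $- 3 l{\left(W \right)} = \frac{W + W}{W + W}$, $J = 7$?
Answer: $\frac{431}{3} \approx 143.67$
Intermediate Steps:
$l{\left(W \right)} = - \frac{1}{3}$ ($l{\left(W \right)} = - \frac{\left(W + W\right) \frac{1}{W + W}}{3} = - \frac{2 W \frac{1}{2 W}}{3} = \left(- \frac{1}{3}\right) 1 = - \frac{1}{3}$)
$- 431 H{\left(29,l{\left(J \right)} \right)} = \left(-431\right) \left(- \frac{1}{3}\right) = \frac{431}{3}$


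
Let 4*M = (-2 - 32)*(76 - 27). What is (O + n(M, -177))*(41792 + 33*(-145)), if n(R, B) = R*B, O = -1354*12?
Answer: 4253769615/2 ≈ 2.1269e+9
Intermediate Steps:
O = -16248
M = -833/2 (M = ((-2 - 32)*(76 - 27))/4 = (-34*49)/4 = (¼)*(-1666) = -833/2 ≈ -416.50)
n(R, B) = B*R
(O + n(M, -177))*(41792 + 33*(-145)) = (-16248 - 177*(-833/2))*(41792 + 33*(-145)) = (-16248 + 147441/2)*(41792 - 4785) = (114945/2)*37007 = 4253769615/2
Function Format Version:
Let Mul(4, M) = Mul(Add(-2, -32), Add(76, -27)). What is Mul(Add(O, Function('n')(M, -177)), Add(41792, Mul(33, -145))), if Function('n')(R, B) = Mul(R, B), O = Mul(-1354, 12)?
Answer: Rational(4253769615, 2) ≈ 2.1269e+9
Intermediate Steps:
O = -16248
M = Rational(-833, 2) (M = Mul(Rational(1, 4), Mul(Add(-2, -32), Add(76, -27))) = Mul(Rational(1, 4), Mul(-34, 49)) = Mul(Rational(1, 4), -1666) = Rational(-833, 2) ≈ -416.50)
Function('n')(R, B) = Mul(B, R)
Mul(Add(O, Function('n')(M, -177)), Add(41792, Mul(33, -145))) = Mul(Add(-16248, Mul(-177, Rational(-833, 2))), Add(41792, Mul(33, -145))) = Mul(Add(-16248, Rational(147441, 2)), Add(41792, -4785)) = Mul(Rational(114945, 2), 37007) = Rational(4253769615, 2)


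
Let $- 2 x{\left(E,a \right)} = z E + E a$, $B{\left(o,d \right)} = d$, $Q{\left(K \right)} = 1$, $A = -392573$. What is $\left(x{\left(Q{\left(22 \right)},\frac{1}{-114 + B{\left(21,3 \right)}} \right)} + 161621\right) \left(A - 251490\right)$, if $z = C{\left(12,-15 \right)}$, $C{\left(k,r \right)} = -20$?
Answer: $- \frac{23110322023229}{222} \approx -1.041 \cdot 10^{11}$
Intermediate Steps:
$z = -20$
$x{\left(E,a \right)} = 10 E - \frac{E a}{2}$ ($x{\left(E,a \right)} = - \frac{- 20 E + E a}{2} = 10 E - \frac{E a}{2}$)
$\left(x{\left(Q{\left(22 \right)},\frac{1}{-114 + B{\left(21,3 \right)}} \right)} + 161621\right) \left(A - 251490\right) = \left(\frac{1}{2} \cdot 1 \left(20 - \frac{1}{-114 + 3}\right) + 161621\right) \left(-392573 - 251490\right) = \left(\frac{1}{2} \cdot 1 \left(20 - \frac{1}{-111}\right) + 161621\right) \left(-644063\right) = \left(\frac{1}{2} \cdot 1 \left(20 - - \frac{1}{111}\right) + 161621\right) \left(-644063\right) = \left(\frac{1}{2} \cdot 1 \left(20 + \frac{1}{111}\right) + 161621\right) \left(-644063\right) = \left(\frac{1}{2} \cdot 1 \cdot \frac{2221}{111} + 161621\right) \left(-644063\right) = \left(\frac{2221}{222} + 161621\right) \left(-644063\right) = \frac{35882083}{222} \left(-644063\right) = - \frac{23110322023229}{222}$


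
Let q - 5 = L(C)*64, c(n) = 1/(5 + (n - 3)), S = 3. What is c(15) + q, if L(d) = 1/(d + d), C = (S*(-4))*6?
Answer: 706/153 ≈ 4.6144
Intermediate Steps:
C = -72 (C = (3*(-4))*6 = -12*6 = -72)
L(d) = 1/(2*d)
c(n) = 1/(2 + n) (c(n) = 1/(5 + (-3 + n)) = 1/(2 + n))
q = 41/9 (q = 5 + ((½)/(-72))*64 = 5 + ((½)*(-1/72))*64 = 5 - 1/144*64 = 5 - 4/9 = 41/9 ≈ 4.5556)
c(15) + q = 1/(2 + 15) + 41/9 = 1/17 + 41/9 = 706/153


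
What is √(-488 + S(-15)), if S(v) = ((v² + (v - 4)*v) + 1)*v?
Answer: I*√8153 ≈ 90.294*I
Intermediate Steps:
S(v) = v*(1 + v² + v*(-4 + v)) (S(v) = ((v² + (-4 + v)*v) + 1)*v = ((v² + v*(-4 + v)) + 1)*v = (1 + v² + v*(-4 + v))*v = v*(1 + v² + v*(-4 + v)))
√(-488 + S(-15)) = √(-488 - 15*(1 - 4*(-15) + 2*(-15)²)) = √(-488 - 15*(1 + 60 + 2*225)) = √(-488 - 15*(1 + 60 + 450)) = √(-488 - 15*511) = √(-488 - 7665) = √(-8153) = I*√8153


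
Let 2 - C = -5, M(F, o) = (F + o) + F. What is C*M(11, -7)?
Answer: 105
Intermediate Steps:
M(F, o) = o + 2*F
C = 7 (C = 2 - 1*(-5) = 2 + 5 = 7)
C*M(11, -7) = 7*(-7 + 2*11) = 7*(-7 + 22) = 7*15 = 105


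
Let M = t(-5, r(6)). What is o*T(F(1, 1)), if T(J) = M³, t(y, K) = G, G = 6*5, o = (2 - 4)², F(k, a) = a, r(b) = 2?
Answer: 108000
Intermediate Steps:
o = 4 (o = (-2)² = 4)
G = 30
t(y, K) = 30
M = 30
T(J) = 27000 (T(J) = 30³ = 27000)
o*T(F(1, 1)) = 4*27000 = 108000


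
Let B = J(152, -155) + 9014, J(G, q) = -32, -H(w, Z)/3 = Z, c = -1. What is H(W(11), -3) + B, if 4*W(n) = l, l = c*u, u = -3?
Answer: 8991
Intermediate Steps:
l = 3 (l = -1*(-3) = 3)
W(n) = 3/4 (W(n) = (1/4)*3 = 3/4)
H(w, Z) = -3*Z
B = 8982 (B = -32 + 9014 = 8982)
H(W(11), -3) + B = -3*(-3) + 8982 = 9 + 8982 = 8991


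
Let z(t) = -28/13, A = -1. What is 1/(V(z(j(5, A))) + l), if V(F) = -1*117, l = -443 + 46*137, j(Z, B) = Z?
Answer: 1/5742 ≈ 0.00017416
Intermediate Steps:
z(t) = -28/13 (z(t) = -28*1/13 = -28/13)
l = 5859 (l = -443 + 6302 = 5859)
V(F) = -117
1/(V(z(j(5, A))) + l) = 1/(-117 + 5859) = 1/5742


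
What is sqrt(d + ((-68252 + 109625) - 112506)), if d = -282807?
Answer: 2*I*sqrt(88485) ≈ 594.93*I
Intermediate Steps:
sqrt(d + ((-68252 + 109625) - 112506)) = sqrt(-282807 + ((-68252 + 109625) - 112506)) = sqrt(-282807 + (41373 - 112506)) = sqrt(-282807 - 71133) = sqrt(-353940) = 2*I*sqrt(88485)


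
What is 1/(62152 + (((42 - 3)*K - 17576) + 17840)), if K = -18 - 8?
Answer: 1/61402 ≈ 1.6286e-5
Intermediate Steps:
K = -26
1/(62152 + (((42 - 3)*K - 17576) + 17840)) = 1/(62152 + (((42 - 3)*(-26) - 17576) + 17840)) = 1/(62152 + ((39*(-26) - 17576) + 17840)) = 1/(62152 + ((-1014 - 17576) + 17840)) = 1/(62152 + (-18590 + 17840)) = 1/(62152 - 750) = 1/61402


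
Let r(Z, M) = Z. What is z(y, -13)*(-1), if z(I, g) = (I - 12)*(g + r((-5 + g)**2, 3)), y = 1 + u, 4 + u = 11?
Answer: 1244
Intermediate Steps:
u = 7 (u = -4 + 11 = 7)
y = 8 (y = 1 + 7 = 8)
z(I, g) = (-12 + I)*(g + (-5 + g)**2) (z(I, g) = (I - 12)*(g + (-5 + g)**2) = (-12 + I)*(g + (-5 + g)**2))
z(y, -13)*(-1) = (-12*(-13) - 12*(-5 - 13)**2 + 8*(-13) + 8*(-5 - 13)**2)*(-1) = (156 - 12*(-18)**2 - 104 + 8*(-18)**2)*(-1) = (156 - 12*324 - 104 + 8*324)*(-1) = (156 - 3888 - 104 + 2592)*(-1) = -1244*(-1) = 1244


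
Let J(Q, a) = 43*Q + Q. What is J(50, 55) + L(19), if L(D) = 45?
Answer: 2245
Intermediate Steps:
J(Q, a) = 44*Q
J(50, 55) + L(19) = 44*50 + 45 = 2200 + 45 = 2245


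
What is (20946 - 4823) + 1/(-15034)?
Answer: 242393181/15034 ≈ 16123.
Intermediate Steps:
(20946 - 4823) + 1/(-15034) = 16123 - 1/15034 = 242393181/15034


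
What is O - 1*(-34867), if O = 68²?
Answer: 39491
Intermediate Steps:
O = 4624
O - 1*(-34867) = 4624 - 1*(-34867) = 4624 + 34867 = 39491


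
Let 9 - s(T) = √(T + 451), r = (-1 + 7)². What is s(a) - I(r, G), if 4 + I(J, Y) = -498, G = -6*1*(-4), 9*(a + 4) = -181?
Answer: 511 - √3842/3 ≈ 490.34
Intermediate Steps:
r = 36 (r = 6² = 36)
a = -217/9 (a = -4 + (⅑)*(-181) = -4 - 181/9 = -217/9 ≈ -24.111)
G = 24 (G = -6*(-4) = 24)
s(T) = 9 - √(451 + T) (s(T) = 9 - √(T + 451) = 9 - √(451 + T))
I(J, Y) = -502 (I(J, Y) = -4 - 498 = -502)
s(a) - I(r, G) = (9 - √(451 - 217/9)) - 1*(-502) = (9 - √(3842/9)) + 502 = (9 - √3842/3) + 502 = 511 - √3842/3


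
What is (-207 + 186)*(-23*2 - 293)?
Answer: 7119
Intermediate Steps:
(-207 + 186)*(-23*2 - 293) = -21*(-46 - 293) = -21*(-339) = 7119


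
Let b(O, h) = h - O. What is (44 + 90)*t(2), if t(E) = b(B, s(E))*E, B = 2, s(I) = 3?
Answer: 268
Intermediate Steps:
t(E) = E (t(E) = (3 - 1*2)*E = (3 - 2)*E = 1*E = E)
(44 + 90)*t(2) = (44 + 90)*2 = 134*2 = 268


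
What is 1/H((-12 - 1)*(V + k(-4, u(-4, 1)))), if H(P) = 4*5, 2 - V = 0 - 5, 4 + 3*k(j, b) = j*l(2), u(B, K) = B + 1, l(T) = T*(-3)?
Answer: 1/20 ≈ 0.050000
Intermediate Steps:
l(T) = -3*T
u(B, K) = 1 + B
k(j, b) = -4/3 - 2*j (k(j, b) = -4/3 + (j*(-3*2))/3 = -4/3 + (j*(-6))/3 = -4/3 + (-6*j)/3 = -4/3 - 2*j)
V = 7 (V = 2 - (0 - 5) = 2 - 1*(-5) = 2 + 5 = 7)
H(P) = 20
1/H((-12 - 1)*(V + k(-4, u(-4, 1)))) = 1/20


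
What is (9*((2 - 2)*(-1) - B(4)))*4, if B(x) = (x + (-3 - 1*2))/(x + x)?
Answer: 9/2 ≈ 4.5000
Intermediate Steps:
B(x) = (-5 + x)/(2*x) (B(x) = (x + (-3 - 2))/((2*x)) = (x - 5)*(1/(2*x)) = (-5 + x)*(1/(2*x)) = (-5 + x)/(2*x))
(9*((2 - 2)*(-1) - B(4)))*4 = (9*((2 - 2)*(-1) - (-5 + 4)/(2*4)))*4 = (9*(0*(-1) - (-1)/(2*4)))*4 = (9*(0 - 1*(-1/8)))*4 = (9*(0 + 1/8))*4 = (9*(1/8))*4 = (9/8)*4 = 9/2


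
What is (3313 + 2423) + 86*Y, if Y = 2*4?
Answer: 6424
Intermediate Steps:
Y = 8
(3313 + 2423) + 86*Y = (3313 + 2423) + 86*8 = 5736 + 688 = 6424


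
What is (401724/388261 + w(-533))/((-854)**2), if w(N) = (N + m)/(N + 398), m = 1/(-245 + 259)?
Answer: 406230409/59464641489960 ≈ 6.8315e-6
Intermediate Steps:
m = 1/14 ≈ 0.071429
w(N) = (1/14 + N)/(398 + N) (w(N) = (N + 1/14)/(N + 398) = (1/14 + N)/(398 + N))
(401724/388261 + w(-533))/((-854)**2) = (401724/388261 + (1/14 - 533)/(398 - 533))/((-854)**2) = (401724*(1/388261) - 7461/14/(-135))/729316 = (401724/388261 - 1/135*(-7461/14))*(1/729316) = (401724/388261 + 829/210)*(1/729316) = (406230409/81534810)*(1/729316) = 406230409/59464641489960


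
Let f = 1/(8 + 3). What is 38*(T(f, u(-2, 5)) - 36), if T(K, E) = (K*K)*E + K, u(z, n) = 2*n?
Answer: -164730/121 ≈ -1361.4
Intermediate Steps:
f = 1/11 ≈ 0.090909
T(K, E) = K + E*K**2 (T(K, E) = K**2*E + K = E*K**2 + K = K + E*K**2)
38*(T(f, u(-2, 5)) - 36) = 38*((1 + (2*5)*(1/11))/11 - 36) = 38*((1 + 10*(1/11))/11 - 36) = 38*((1 + 10/11)/11 - 36) = 38*((1/11)*(21/11) - 36) = 38*(21/121 - 36) = 38*(-4335/121) = -164730/121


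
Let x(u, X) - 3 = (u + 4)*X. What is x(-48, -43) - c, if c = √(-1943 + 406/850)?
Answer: 1895 - 2*I*√3508681/85 ≈ 1895.0 - 44.074*I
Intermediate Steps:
x(u, X) = 3 + X*(4 + u) (x(u, X) = 3 + (u + 4)*X = 3 + (4 + u)*X = 3 + X*(4 + u))
c = 2*I*√3508681/85 (c = √(-1943 + 406*(1/850)) = √(-1943 + 203/425) = √(-825572/425) = 2*I*√3508681/85 ≈ 44.074*I)
x(-48, -43) - c = (3 + 4*(-43) - 43*(-48)) - 2*I*√3508681/85 = (3 - 172 + 2064) - 2*I*√3508681/85 = 1895 - 2*I*√3508681/85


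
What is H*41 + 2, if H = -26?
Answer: -1064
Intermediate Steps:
H*41 + 2 = -26*41 + 2 = -1066 + 2 = -1064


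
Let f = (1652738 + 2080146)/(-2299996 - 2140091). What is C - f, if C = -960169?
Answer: -4263230161819/4440087 ≈ -9.6017e+5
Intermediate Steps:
f = -3732884/4440087 (f = 3732884/(-4440087) = 3732884*(-1/4440087) = -3732884/4440087 ≈ -0.84072)
C - f = -960169 - 1*(-3732884/4440087) = -960169 + 3732884/4440087 = -4263230161819/4440087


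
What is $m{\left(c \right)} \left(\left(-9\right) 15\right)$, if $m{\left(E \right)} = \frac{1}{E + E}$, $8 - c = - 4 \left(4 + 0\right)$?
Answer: $- \frac{45}{16} \approx -2.8125$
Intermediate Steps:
$c = 24$ ($c = 8 - - 4 \left(4 + 0\right) = 8 - \left(-4\right) 4 = 8 - -16 = 8 + 16 = 24$)
$m{\left(E \right)} = \frac{1}{2 E}$
$m{\left(c \right)} \left(\left(-9\right) 15\right) = \frac{1}{2 \cdot 24} \left(\left(-9\right) 15\right) = \frac{1}{2} \cdot \frac{1}{24} \left(-135\right) = \frac{1}{48} \left(-135\right) = - \frac{45}{16}$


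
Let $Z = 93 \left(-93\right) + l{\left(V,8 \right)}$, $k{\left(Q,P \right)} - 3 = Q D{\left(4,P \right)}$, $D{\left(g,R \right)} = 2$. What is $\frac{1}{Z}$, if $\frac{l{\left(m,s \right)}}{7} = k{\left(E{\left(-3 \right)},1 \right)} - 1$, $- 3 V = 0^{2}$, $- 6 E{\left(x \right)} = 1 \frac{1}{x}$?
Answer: $- \frac{9}{77708} \approx -0.00011582$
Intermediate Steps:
$E{\left(x \right)} = - \frac{1}{6 x}$ ($E{\left(x \right)} = - \frac{1 \frac{1}{x}}{6} = - \frac{1}{6 x}$)
$V = 0$ ($V = - \frac{0^{2}}{3} = \left(- \frac{1}{3}\right) 0 = 0$)
$k{\left(Q,P \right)} = 3 + 2 Q$ ($k{\left(Q,P \right)} = 3 + Q 2 = 3 + 2 Q$)
$l{\left(m,s \right)} = \frac{133}{9}$ ($l{\left(m,s \right)} = 7 \left(\left(3 + 2 \left(- \frac{1}{6 \left(-3\right)}\right)\right) - 1\right) = 7 \left(\left(3 + 2 \left(\left(- \frac{1}{6}\right) \left(- \frac{1}{3}\right)\right)\right) - 1\right) = 7 \left(\left(3 + 2 \cdot \frac{1}{18}\right) - 1\right) = 7 \left(\left(3 + \frac{1}{9}\right) - 1\right) = 7 \left(\frac{28}{9} - 1\right) = 7 \cdot \frac{19}{9} = \frac{133}{9}$)
$Z = - \frac{77708}{9}$ ($Z = 93 \left(-93\right) + \frac{133}{9} = -8649 + \frac{133}{9} = - \frac{77708}{9} \approx -8634.2$)
$\frac{1}{Z} = \frac{1}{- \frac{77708}{9}} = - \frac{9}{77708}$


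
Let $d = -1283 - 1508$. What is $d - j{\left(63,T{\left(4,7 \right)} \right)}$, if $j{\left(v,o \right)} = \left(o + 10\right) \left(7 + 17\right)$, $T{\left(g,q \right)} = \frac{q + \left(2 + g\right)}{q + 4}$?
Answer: $- \frac{33653}{11} \approx -3059.4$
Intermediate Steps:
$T{\left(g,q \right)} = \frac{2 + g + q}{4 + q}$
$j{\left(v,o \right)} = 240 + 24 o$ ($j{\left(v,o \right)} = \left(10 + o\right) 24 = 240 + 24 o$)
$d = -2791$
$d - j{\left(63,T{\left(4,7 \right)} \right)} = -2791 - \left(240 + 24 \frac{2 + 4 + 7}{4 + 7}\right) = -2791 - \left(240 + 24 \cdot \frac{1}{11} \cdot 13\right) = -2791 - \left(240 + 24 \cdot \frac{13}{11}\right) = -2791 - \left(240 + \frac{312}{11}\right) = -2791 - \frac{2952}{11} = - \frac{33653}{11}$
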